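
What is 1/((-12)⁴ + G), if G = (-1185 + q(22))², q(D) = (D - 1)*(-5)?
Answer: 1/1684836 ≈ 5.9353e-7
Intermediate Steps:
q(D) = 5 - 5*D (q(D) = (-1 + D)*(-5) = 5 - 5*D)
G = 1664100 (G = (-1185 + (5 - 5*22))² = (-1185 + (5 - 110))² = (-1185 - 105)² = (-1290)² = 1664100)
1/((-12)⁴ + G) = 1/((-12)⁴ + 1664100) = 1/(20736 + 1664100) = 1/1684836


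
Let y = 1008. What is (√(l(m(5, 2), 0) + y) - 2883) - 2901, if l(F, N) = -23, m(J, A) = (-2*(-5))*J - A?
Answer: -5784 + √985 ≈ -5752.6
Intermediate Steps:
m(J, A) = -A + 10*J (m(J, A) = 10*J - A = -A + 10*J)
(√(l(m(5, 2), 0) + y) - 2883) - 2901 = (√(-23 + 1008) - 2883) - 2901 = (√985 - 2883) - 2901 = (-2883 + √985) - 2901 = -5784 + √985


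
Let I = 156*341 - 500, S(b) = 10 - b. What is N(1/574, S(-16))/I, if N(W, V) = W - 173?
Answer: -99301/30247504 ≈ -0.0032829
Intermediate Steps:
N(W, V) = -173 + W
I = 52696 (I = 53196 - 500 = 52696)
N(1/574, S(-16))/I = (-173 + 1/574)/52696 = (-173 + 1/574)*(1/52696) = -99301/574*1/52696 = -99301/30247504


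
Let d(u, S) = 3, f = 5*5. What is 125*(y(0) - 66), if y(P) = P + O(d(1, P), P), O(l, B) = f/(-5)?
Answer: -8875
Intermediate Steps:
f = 25
O(l, B) = -5 (O(l, B) = 25/(-5) = 25*(-⅕) = -5)
y(P) = -5 + P (y(P) = P - 5 = -5 + P)
125*(y(0) - 66) = 125*((-5 + 0) - 66) = 125*(-5 - 66) = 125*(-71) = -8875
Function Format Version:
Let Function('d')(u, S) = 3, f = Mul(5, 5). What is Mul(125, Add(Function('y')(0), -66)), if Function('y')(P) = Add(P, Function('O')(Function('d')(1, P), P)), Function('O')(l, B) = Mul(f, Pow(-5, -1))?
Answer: -8875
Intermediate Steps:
f = 25
Function('O')(l, B) = -5 (Function('O')(l, B) = Mul(25, Pow(-5, -1)) = Mul(25, Rational(-1, 5)) = -5)
Function('y')(P) = Add(-5, P) (Function('y')(P) = Add(P, -5) = Add(-5, P))
Mul(125, Add(Function('y')(0), -66)) = Mul(125, Add(Add(-5, 0), -66)) = Mul(125, Add(-5, -66)) = Mul(125, -71) = -8875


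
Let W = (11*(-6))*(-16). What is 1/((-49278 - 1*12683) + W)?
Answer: -1/60905 ≈ -1.6419e-5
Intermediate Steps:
W = 1056 (W = -66*(-16) = 1056)
1/((-49278 - 1*12683) + W) = 1/((-49278 - 1*12683) + 1056) = 1/((-49278 - 12683) + 1056) = 1/(-61961 + 1056) = 1/(-60905) = -1/60905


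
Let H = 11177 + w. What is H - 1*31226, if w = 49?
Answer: -20000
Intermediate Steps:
H = 11226 (H = 11177 + 49 = 11226)
H - 1*31226 = 11226 - 1*31226 = 11226 - 31226 = -20000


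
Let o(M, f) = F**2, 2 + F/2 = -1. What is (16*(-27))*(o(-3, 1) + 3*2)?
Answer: -18144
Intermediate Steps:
F = -6 (F = -4 + 2*(-1) = -4 - 2 = -6)
o(M, f) = 36 (o(M, f) = (-6)**2 = 36)
(16*(-27))*(o(-3, 1) + 3*2) = (16*(-27))*(36 + 3*2) = -432*(36 + 6) = -432*42 = -18144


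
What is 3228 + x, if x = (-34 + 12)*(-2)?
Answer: 3272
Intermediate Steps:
x = 44 (x = -22*(-2) = 44)
3228 + x = 3228 + 44 = 3272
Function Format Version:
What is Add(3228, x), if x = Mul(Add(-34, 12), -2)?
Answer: 3272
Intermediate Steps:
x = 44 (x = Mul(-22, -2) = 44)
Add(3228, x) = Add(3228, 44) = 3272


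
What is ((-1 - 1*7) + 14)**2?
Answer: 36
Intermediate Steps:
((-1 - 1*7) + 14)**2 = ((-1 - 7) + 14)**2 = (-8 + 14)**2 = 6**2 = 36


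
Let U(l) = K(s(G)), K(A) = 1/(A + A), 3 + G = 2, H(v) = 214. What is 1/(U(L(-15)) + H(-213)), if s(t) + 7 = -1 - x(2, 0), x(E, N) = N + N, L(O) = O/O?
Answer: 16/3423 ≈ 0.0046743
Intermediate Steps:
L(O) = 1
x(E, N) = 2*N
G = -1 (G = -3 + 2 = -1)
s(t) = -8 (s(t) = -7 + (-1 - 2*0) = -7 + (-1 - 1*0) = -7 + (-1 + 0) = -7 - 1 = -8)
K(A) = 1/(2*A)
U(l) = -1/16 (U(l) = (½)/(-8) = (½)*(-⅛) = -1/16)
1/(U(L(-15)) + H(-213)) = 1/(-1/16 + 214) = 1/(3423/16) = 16/3423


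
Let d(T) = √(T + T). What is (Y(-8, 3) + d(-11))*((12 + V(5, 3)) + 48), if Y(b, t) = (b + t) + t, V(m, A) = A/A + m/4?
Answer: -249/2 + 249*I*√22/4 ≈ -124.5 + 291.98*I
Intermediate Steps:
d(T) = √2*√T (d(T) = √(2*T) = √2*√T)
V(m, A) = 1 + m/4 (V(m, A) = 1 + m*(¼) = 1 + m/4)
Y(b, t) = b + 2*t
(Y(-8, 3) + d(-11))*((12 + V(5, 3)) + 48) = ((-8 + 2*3) + √2*√(-11))*((12 + (1 + (¼)*5)) + 48) = ((-8 + 6) + √2*(I*√11))*((12 + (1 + 5/4)) + 48) = (-2 + I*√22)*((12 + 9/4) + 48) = (-2 + I*√22)*(57/4 + 48) = (-2 + I*√22)*(249/4) = -249/2 + 249*I*√22/4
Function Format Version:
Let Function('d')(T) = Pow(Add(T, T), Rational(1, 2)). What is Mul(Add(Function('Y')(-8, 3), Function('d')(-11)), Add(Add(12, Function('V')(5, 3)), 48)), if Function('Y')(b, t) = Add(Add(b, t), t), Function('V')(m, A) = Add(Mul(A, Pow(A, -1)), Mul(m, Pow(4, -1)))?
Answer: Add(Rational(-249, 2), Mul(Rational(249, 4), I, Pow(22, Rational(1, 2)))) ≈ Add(-124.50, Mul(291.98, I))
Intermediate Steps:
Function('d')(T) = Mul(Pow(2, Rational(1, 2)), Pow(T, Rational(1, 2))) (Function('d')(T) = Pow(Mul(2, T), Rational(1, 2)) = Mul(Pow(2, Rational(1, 2)), Pow(T, Rational(1, 2))))
Function('V')(m, A) = Add(1, Mul(Rational(1, 4), m)) (Function('V')(m, A) = Add(1, Mul(m, Rational(1, 4))) = Add(1, Mul(Rational(1, 4), m)))
Function('Y')(b, t) = Add(b, Mul(2, t))
Mul(Add(Function('Y')(-8, 3), Function('d')(-11)), Add(Add(12, Function('V')(5, 3)), 48)) = Mul(Add(Add(-8, Mul(2, 3)), Mul(Pow(2, Rational(1, 2)), Pow(-11, Rational(1, 2)))), Add(Add(12, Add(1, Mul(Rational(1, 4), 5))), 48)) = Mul(Add(Add(-8, 6), Mul(Pow(2, Rational(1, 2)), Mul(I, Pow(11, Rational(1, 2))))), Add(Add(12, Add(1, Rational(5, 4))), 48)) = Mul(Add(-2, Mul(I, Pow(22, Rational(1, 2)))), Add(Add(12, Rational(9, 4)), 48)) = Mul(Add(-2, Mul(I, Pow(22, Rational(1, 2)))), Add(Rational(57, 4), 48)) = Mul(Add(-2, Mul(I, Pow(22, Rational(1, 2)))), Rational(249, 4)) = Add(Rational(-249, 2), Mul(Rational(249, 4), I, Pow(22, Rational(1, 2))))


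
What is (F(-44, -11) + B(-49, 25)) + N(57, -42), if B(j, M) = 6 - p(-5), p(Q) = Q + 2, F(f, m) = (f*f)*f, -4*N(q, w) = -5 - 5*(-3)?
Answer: -170355/2 ≈ -85178.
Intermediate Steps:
N(q, w) = -5/2 (N(q, w) = -(-5 - 5*(-3))/4 = -(-5 + 15)/4 = -¼*10 = -5/2)
F(f, m) = f³ (F(f, m) = f²*f = f³)
p(Q) = 2 + Q
B(j, M) = 9 (B(j, M) = 6 - (2 - 5) = 6 - 1*(-3) = 6 + 3 = 9)
(F(-44, -11) + B(-49, 25)) + N(57, -42) = ((-44)³ + 9) - 5/2 = (-85184 + 9) - 5/2 = -85175 - 5/2 = -170355/2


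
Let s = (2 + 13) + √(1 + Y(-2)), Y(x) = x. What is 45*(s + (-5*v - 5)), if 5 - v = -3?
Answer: -1350 + 45*I ≈ -1350.0 + 45.0*I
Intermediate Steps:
v = 8 (v = 5 - 1*(-3) = 5 + 3 = 8)
s = 15 + I (s = (2 + 13) + √(1 - 2) = 15 + √(-1) = 15 + I ≈ 15.0 + 1.0*I)
45*(s + (-5*v - 5)) = 45*((15 + I) + (-5*8 - 5)) = 45*((15 + I) + (-40 - 5)) = 45*((15 + I) - 45) = 45*(-30 + I) = -1350 + 45*I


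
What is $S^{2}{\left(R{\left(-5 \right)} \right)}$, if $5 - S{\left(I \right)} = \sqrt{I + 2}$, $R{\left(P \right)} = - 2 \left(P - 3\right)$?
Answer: $43 - 30 \sqrt{2} \approx 0.57359$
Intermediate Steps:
$R{\left(P \right)} = 6 - 2 P$ ($R{\left(P \right)} = - 2 \left(-3 + P\right) = 6 - 2 P$)
$S{\left(I \right)} = 5 - \sqrt{2 + I}$ ($S{\left(I \right)} = 5 - \sqrt{I + 2} = 5 - \sqrt{2 + I}$)
$S^{2}{\left(R{\left(-5 \right)} \right)} = \left(5 - \sqrt{2 + \left(6 - -10\right)}\right)^{2} = \left(5 - \sqrt{2 + \left(6 + 10\right)}\right)^{2} = \left(5 - \sqrt{2 + 16}\right)^{2} = \left(5 - \sqrt{18}\right)^{2} = \left(5 - 3 \sqrt{2}\right)^{2}$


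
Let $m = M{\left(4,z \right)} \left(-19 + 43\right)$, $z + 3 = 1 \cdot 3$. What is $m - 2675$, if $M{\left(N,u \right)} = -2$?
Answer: $-2723$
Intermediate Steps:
$z = 0$ ($z = -3 + 1 \cdot 3 = -3 + 3 = 0$)
$m = -48$ ($m = - 2 \left(-19 + 43\right) = \left(-2\right) 24 = -48$)
$m - 2675 = -48 - 2675 = -2723$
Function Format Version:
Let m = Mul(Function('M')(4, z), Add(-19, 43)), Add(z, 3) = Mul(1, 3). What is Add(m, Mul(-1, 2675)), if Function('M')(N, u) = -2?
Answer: -2723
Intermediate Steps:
z = 0 (z = Add(-3, Mul(1, 3)) = Add(-3, 3) = 0)
m = -48 (m = Mul(-2, Add(-19, 43)) = Mul(-2, 24) = -48)
Add(m, Mul(-1, 2675)) = Add(-48, Mul(-1, 2675)) = Add(-48, -2675) = -2723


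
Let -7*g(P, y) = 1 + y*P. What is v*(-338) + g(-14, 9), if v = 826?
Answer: -1954191/7 ≈ -2.7917e+5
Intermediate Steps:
g(P, y) = -1/7 - P*y/7 (g(P, y) = -(1 + y*P)/7 = -(1 + P*y)/7 = -1/7 - P*y/7)
v*(-338) + g(-14, 9) = 826*(-338) + (-1/7 - 1/7*(-14)*9) = -279188 + (-1/7 + 18) = -279188 + 125/7 = -1954191/7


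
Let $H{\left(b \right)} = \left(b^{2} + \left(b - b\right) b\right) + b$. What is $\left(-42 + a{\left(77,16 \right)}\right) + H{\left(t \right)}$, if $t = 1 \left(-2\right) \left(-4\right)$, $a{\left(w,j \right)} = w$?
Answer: $107$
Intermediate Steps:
$t = 8$ ($t = \left(-2\right) \left(-4\right) = 8$)
$H{\left(b \right)} = b + b^{2}$ ($H{\left(b \right)} = \left(b^{2} + 0 b\right) + b = \left(b^{2} + 0\right) + b = b^{2} + b = b + b^{2}$)
$\left(-42 + a{\left(77,16 \right)}\right) + H{\left(t \right)} = \left(-42 + 77\right) + 8 \left(1 + 8\right) = 35 + 8 \cdot 9 = 35 + 72 = 107$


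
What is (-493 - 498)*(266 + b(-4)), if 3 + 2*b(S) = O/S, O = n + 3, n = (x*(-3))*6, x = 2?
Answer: -2129659/8 ≈ -2.6621e+5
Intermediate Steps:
n = -36 (n = (2*(-3))*6 = -6*6 = -36)
O = -33 (O = -36 + 3 = -33)
b(S) = -3/2 - 33/(2*S) (b(S) = -3/2 + (-33/S)/2 = -3/2 - 33/(2*S))
(-493 - 498)*(266 + b(-4)) = (-493 - 498)*(266 + (3/2)*(-11 - 1*(-4))/(-4)) = -991*(266 + (3/2)*(-1/4)*(-11 + 4)) = -991*(266 + (3/2)*(-1/4)*(-7)) = -991*(266 + 21/8) = -991*2149/8 = -2129659/8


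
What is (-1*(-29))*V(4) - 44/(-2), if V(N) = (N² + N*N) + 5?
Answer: 1095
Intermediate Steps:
V(N) = 5 + 2*N² (V(N) = (N² + N²) + 5 = 2*N² + 5 = 5 + 2*N²)
(-1*(-29))*V(4) - 44/(-2) = (-1*(-29))*(5 + 2*4²) - 44/(-2) = 29*(5 + 2*16) - 44*(-½) = 29*(5 + 32) + 22 = 29*37 + 22 = 1073 + 22 = 1095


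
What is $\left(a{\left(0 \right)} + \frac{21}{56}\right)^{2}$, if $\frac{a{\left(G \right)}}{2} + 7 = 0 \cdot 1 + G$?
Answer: $\frac{11881}{64} \approx 185.64$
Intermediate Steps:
$a{\left(G \right)} = -14 + 2 G$ ($a{\left(G \right)} = -14 + 2 \left(0 \cdot 1 + G\right) = -14 + 2 \left(0 + G\right) = -14 + 2 G$)
$\left(a{\left(0 \right)} + \frac{21}{56}\right)^{2} = \left(\left(-14 + 2 \cdot 0\right) + \frac{21}{56}\right)^{2} = \left(\left(-14 + 0\right) + 21 \cdot \frac{1}{56}\right)^{2} = \left(-14 + \frac{3}{8}\right)^{2} = \left(- \frac{109}{8}\right)^{2} = \frac{11881}{64}$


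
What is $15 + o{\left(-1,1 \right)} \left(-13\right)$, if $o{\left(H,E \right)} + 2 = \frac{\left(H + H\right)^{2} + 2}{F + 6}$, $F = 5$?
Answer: $\frac{373}{11} \approx 33.909$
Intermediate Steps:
$o{\left(H,E \right)} = - \frac{20}{11} + \frac{4 H^{2}}{11}$ ($o{\left(H,E \right)} = -2 + \frac{\left(H + H\right)^{2} + 2}{5 + 6} = -2 + \frac{\left(2 H\right)^{2} + 2}{11} = -2 + \left(4 H^{2} + 2\right) \frac{1}{11} = -2 + \left(2 + 4 H^{2}\right) \frac{1}{11} = -2 + \left(\frac{2}{11} + \frac{4 H^{2}}{11}\right) = - \frac{20}{11} + \frac{4 H^{2}}{11}$)
$15 + o{\left(-1,1 \right)} \left(-13\right) = 15 + \left(- \frac{20}{11} + \frac{4 \left(-1\right)^{2}}{11}\right) \left(-13\right) = 15 + \left(- \frac{20}{11} + \frac{4}{11} \cdot 1\right) \left(-13\right) = 15 + \left(- \frac{20}{11} + \frac{4}{11}\right) \left(-13\right) = 15 - - \frac{208}{11} = 15 + \frac{208}{11} = \frac{373}{11}$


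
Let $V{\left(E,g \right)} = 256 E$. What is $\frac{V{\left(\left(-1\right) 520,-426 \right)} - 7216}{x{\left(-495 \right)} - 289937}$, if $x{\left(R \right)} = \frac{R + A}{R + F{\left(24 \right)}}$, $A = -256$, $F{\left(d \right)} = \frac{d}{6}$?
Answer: $\frac{17226244}{35589579} \approx 0.48403$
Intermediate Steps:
$F{\left(d \right)} = \frac{d}{6}$ ($F{\left(d \right)} = d \frac{1}{6} = \frac{d}{6}$)
$x{\left(R \right)} = \frac{-256 + R}{4 + R}$ ($x{\left(R \right)} = \frac{R - 256}{R + \frac{1}{6} \cdot 24} = \frac{-256 + R}{R + 4} = \frac{-256 + R}{4 + R}$)
$\frac{V{\left(\left(-1\right) 520,-426 \right)} - 7216}{x{\left(-495 \right)} - 289937} = \frac{256 \left(\left(-1\right) 520\right) - 7216}{\frac{-256 - 495}{4 - 495} - 289937} = \frac{256 \left(-520\right) - 7216}{\frac{1}{-491} \left(-751\right) - 289937} = \frac{-133120 - 7216}{\left(- \frac{1}{491}\right) \left(-751\right) - 289937} = - \frac{140336}{\frac{751}{491} - 289937} = - \frac{140336}{- \frac{142358316}{491}} = \left(-140336\right) \left(- \frac{491}{142358316}\right) = \frac{17226244}{35589579}$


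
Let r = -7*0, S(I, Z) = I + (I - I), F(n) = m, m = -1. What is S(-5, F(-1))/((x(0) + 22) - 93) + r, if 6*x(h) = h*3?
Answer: 5/71 ≈ 0.070423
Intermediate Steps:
F(n) = -1
x(h) = h/2 (x(h) = (h*3)/6 = (3*h)/6 = h/2)
S(I, Z) = I (S(I, Z) = I + 0 = I)
r = 0
S(-5, F(-1))/((x(0) + 22) - 93) + r = -5/(((1/2)*0 + 22) - 93) + 0 = -5/((0 + 22) - 93) + 0 = -5/(22 - 93) + 0 = -5/(-71) + 0 = -5*(-1/71) + 0 = 5/71 + 0 = 5/71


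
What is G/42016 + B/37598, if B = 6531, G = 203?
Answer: 141019445/789858784 ≈ 0.17854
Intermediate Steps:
G/42016 + B/37598 = 203/42016 + 6531/37598 = 141019445/789858784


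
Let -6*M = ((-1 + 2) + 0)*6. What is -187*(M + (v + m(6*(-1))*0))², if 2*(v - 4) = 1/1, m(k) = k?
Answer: -9163/4 ≈ -2290.8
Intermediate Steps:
v = 9/2 (v = 4 + (½)/1 = 4 + (½)*1 = 4 + ½ = 9/2 ≈ 4.5000)
M = -1 (M = -((-1 + 2) + 0)*6/6 = -(1 + 0)*6/6 = -6/6 = -⅙*6 = -1)
-187*(M + (v + m(6*(-1))*0))² = -187*(-1 + (9/2 + (6*(-1))*0))² = -187*(-1 + (9/2 - 6*0))² = -187*(-1 + (9/2 + 0))² = -187*(-1 + 9/2)² = -187*(7/2)² = -187*49/4 = -9163/4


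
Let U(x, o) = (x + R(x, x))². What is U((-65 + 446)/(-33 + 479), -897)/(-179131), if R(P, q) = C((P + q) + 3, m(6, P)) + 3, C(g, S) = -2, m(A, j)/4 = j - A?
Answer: -683929/35632021996 ≈ -1.9194e-5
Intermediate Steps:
m(A, j) = -4*A + 4*j (m(A, j) = 4*(j - A) = -4*A + 4*j)
R(P, q) = 1 (R(P, q) = -2 + 3 = 1)
U(x, o) = (1 + x)² (U(x, o) = (x + 1)² = (1 + x)²)
U((-65 + 446)/(-33 + 479), -897)/(-179131) = (1 + (-65 + 446)/(-33 + 479))²/(-179131) = (1 + 381/446)²*(-1/179131) = (827/446)²*(-1/179131) = (683929/198916)*(-1/179131) = -683929/35632021996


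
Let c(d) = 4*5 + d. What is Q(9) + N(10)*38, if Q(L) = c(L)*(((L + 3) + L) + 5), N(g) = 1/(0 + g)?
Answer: 3789/5 ≈ 757.80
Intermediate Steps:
N(g) = 1/g
c(d) = 20 + d
Q(L) = (8 + 2*L)*(20 + L) (Q(L) = (20 + L)*(((L + 3) + L) + 5) = (20 + L)*(((3 + L) + L) + 5) = (20 + L)*((3 + 2*L) + 5) = (20 + L)*(8 + 2*L) = (8 + 2*L)*(20 + L))
Q(9) + N(10)*38 = 2*(4 + 9)*(20 + 9) + 38/10 = 2*13*29 + (⅒)*38 = 754 + 19/5 = 3789/5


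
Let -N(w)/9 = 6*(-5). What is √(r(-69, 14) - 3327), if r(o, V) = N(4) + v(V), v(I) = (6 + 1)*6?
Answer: 3*I*√335 ≈ 54.909*I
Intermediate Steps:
N(w) = 270 (N(w) = -54*(-5) = -9*(-30) = 270)
v(I) = 42 (v(I) = 7*6 = 42)
r(o, V) = 312 (r(o, V) = 270 + 42 = 312)
√(r(-69, 14) - 3327) = √(312 - 3327) = √(-3015) = 3*I*√335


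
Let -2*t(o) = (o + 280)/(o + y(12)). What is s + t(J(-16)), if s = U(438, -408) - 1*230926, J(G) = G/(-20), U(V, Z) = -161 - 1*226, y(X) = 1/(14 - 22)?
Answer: -231521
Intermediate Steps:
y(X) = -1/8 (y(X) = 1/(-8) = -1/8)
U(V, Z) = -387 (U(V, Z) = -161 - 226 = -387)
J(G) = -G/20 (J(G) = G*(-1/20) = -G/20)
s = -231313 (s = -387 - 1*230926 = -387 - 230926 = -231313)
t(o) = -(280 + o)/(2*(-1/8 + o)) (t(o) = -(o + 280)/(2*(o - 1/8)) = -(280 + o)/(2*(-1/8 + o)))
s + t(J(-16)) = -231313 + 4*(-280 - (-1)*(-16)/20)/(-1 + 8*(-1/20*(-16))) = -231313 + 4*(-280 - 1*4/5)/(-1 + 8*(4/5)) = -231313 + 4*(-280 - 4/5)/(-1 + 32/5) = -231313 + 4*(-1404/5)/(27/5) = -231313 + 4*(5/27)*(-1404/5) = -231313 - 208 = -231521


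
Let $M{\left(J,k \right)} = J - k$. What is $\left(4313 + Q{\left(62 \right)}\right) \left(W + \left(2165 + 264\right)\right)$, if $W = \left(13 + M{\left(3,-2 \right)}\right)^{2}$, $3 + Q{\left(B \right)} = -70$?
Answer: $11672720$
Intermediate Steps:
$Q{\left(B \right)} = -73$ ($Q{\left(B \right)} = -3 - 70 = -73$)
$W = 324$ ($W = \left(13 + \left(3 - -2\right)\right)^{2} = \left(13 + \left(3 + 2\right)\right)^{2} = \left(13 + 5\right)^{2} = 18^{2} = 324$)
$\left(4313 + Q{\left(62 \right)}\right) \left(W + \left(2165 + 264\right)\right) = \left(4313 - 73\right) \left(324 + \left(2165 + 264\right)\right) = 4240 \left(324 + 2429\right) = 4240 \cdot 2753 = 11672720$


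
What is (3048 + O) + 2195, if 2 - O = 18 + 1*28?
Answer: 5199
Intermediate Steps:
O = -44 (O = 2 - (18 + 1*28) = 2 - (18 + 28) = 2 - 1*46 = 2 - 46 = -44)
(3048 + O) + 2195 = (3048 - 44) + 2195 = 3004 + 2195 = 5199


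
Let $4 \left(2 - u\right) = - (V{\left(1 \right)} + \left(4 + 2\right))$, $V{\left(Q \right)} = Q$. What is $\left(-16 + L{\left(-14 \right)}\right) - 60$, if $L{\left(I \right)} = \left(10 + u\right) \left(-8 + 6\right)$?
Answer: $- \frac{207}{2} \approx -103.5$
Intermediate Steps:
$u = \frac{15}{4}$ ($u = 2 - \frac{\left(-1\right) \left(1 + \left(4 + 2\right)\right)}{4} = 2 - \frac{\left(-1\right) \left(1 + 6\right)}{4} = 2 - \frac{\left(-1\right) 7}{4} = 2 - - \frac{7}{4} = 2 + \frac{7}{4} = \frac{15}{4} \approx 3.75$)
$L{\left(I \right)} = - \frac{55}{2}$ ($L{\left(I \right)} = \left(10 + \frac{15}{4}\right) \left(-8 + 6\right) = \frac{55}{4} \left(-2\right) = - \frac{55}{2}$)
$\left(-16 + L{\left(-14 \right)}\right) - 60 = \left(-16 - \frac{55}{2}\right) - 60 = - \frac{87}{2} - 60 = - \frac{207}{2}$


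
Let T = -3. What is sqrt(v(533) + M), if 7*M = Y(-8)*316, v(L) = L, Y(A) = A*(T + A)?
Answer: sqrt(220773)/7 ≈ 67.124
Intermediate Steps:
Y(A) = A*(-3 + A)
M = 27808/7 (M = (-8*(-3 - 8)*316)/7 = (-8*(-11)*316)/7 = (88*316)/7 = (1/7)*27808 = 27808/7 ≈ 3972.6)
sqrt(v(533) + M) = sqrt(533 + 27808/7) = sqrt(31539/7) = sqrt(220773)/7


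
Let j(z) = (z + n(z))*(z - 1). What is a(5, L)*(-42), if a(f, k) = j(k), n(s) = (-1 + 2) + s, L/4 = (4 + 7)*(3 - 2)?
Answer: -160734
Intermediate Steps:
L = 44 (L = 4*((4 + 7)*(3 - 2)) = 4*(11*1) = 4*11 = 44)
n(s) = 1 + s
j(z) = (1 + 2*z)*(-1 + z) (j(z) = (z + (1 + z))*(z - 1) = (1 + 2*z)*(-1 + z))
a(f, k) = -1 - k + 2*k²
a(5, L)*(-42) = (-1 - 1*44 + 2*44²)*(-42) = (-1 - 44 + 2*1936)*(-42) = (-1 - 44 + 3872)*(-42) = 3827*(-42) = -160734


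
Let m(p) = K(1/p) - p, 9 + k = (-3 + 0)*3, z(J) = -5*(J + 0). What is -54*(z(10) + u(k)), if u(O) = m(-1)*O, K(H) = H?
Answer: 2700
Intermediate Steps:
z(J) = -5*J
k = -18 (k = -9 + (-3 + 0)*3 = -9 - 3*3 = -9 - 9 = -18)
m(p) = 1/p - p
u(O) = 0 (u(O) = (1/(-1) - 1*(-1))*O = (-1 + 1)*O = 0*O = 0)
-54*(z(10) + u(k)) = -54*(-5*10 + 0) = -54*(-50 + 0) = -54*(-50) = 2700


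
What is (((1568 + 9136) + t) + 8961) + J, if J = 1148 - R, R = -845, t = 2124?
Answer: 23782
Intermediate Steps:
J = 1993 (J = 1148 - 1*(-845) = 1148 + 845 = 1993)
(((1568 + 9136) + t) + 8961) + J = (((1568 + 9136) + 2124) + 8961) + 1993 = ((10704 + 2124) + 8961) + 1993 = (12828 + 8961) + 1993 = 21789 + 1993 = 23782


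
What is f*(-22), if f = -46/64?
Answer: 253/16 ≈ 15.813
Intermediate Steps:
f = -23/32 (f = -46*1/64 = -23/32 ≈ -0.71875)
f*(-22) = -23/32*(-22) = 253/16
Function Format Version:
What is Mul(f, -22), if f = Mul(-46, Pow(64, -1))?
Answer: Rational(253, 16) ≈ 15.813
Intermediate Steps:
f = Rational(-23, 32) (f = Mul(-46, Rational(1, 64)) = Rational(-23, 32) ≈ -0.71875)
Mul(f, -22) = Mul(Rational(-23, 32), -22) = Rational(253, 16)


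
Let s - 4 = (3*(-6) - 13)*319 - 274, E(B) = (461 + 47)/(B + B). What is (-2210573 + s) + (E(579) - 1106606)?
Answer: -1926528448/579 ≈ -3.3273e+6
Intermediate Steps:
E(B) = 254/B (E(B) = 508/((2*B)) = 508*(1/(2*B)) = 254/B)
s = -10159 (s = 4 + ((3*(-6) - 13)*319 - 274) = 4 + ((-18 - 13)*319 - 274) = 4 + (-31*319 - 274) = 4 + (-9889 - 274) = 4 - 10163 = -10159)
(-2210573 + s) + (E(579) - 1106606) = (-2210573 - 10159) + (254/579 - 1106606) = -2220732 + (254*(1/579) - 1106606) = -2220732 + (254/579 - 1106606) = -2220732 - 640724620/579 = -1926528448/579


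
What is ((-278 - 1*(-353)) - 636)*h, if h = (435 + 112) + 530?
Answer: -604197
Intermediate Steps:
h = 1077 (h = 547 + 530 = 1077)
((-278 - 1*(-353)) - 636)*h = ((-278 - 1*(-353)) - 636)*1077 = ((-278 + 353) - 636)*1077 = (75 - 636)*1077 = -561*1077 = -604197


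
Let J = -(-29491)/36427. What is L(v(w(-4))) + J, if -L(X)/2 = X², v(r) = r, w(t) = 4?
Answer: -1136173/36427 ≈ -31.190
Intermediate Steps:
J = 29491/36427 (J = -(-29491)/36427 = -1*(-29491/36427) = 29491/36427 ≈ 0.80959)
L(X) = -2*X²
L(v(w(-4))) + J = -2*4² + 29491/36427 = -2*16 + 29491/36427 = -32 + 29491/36427 = -1136173/36427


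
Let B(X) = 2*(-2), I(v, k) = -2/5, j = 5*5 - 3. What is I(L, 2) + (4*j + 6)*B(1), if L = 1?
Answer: -1882/5 ≈ -376.40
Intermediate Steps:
j = 22 (j = 25 - 3 = 22)
I(v, k) = -⅖ (I(v, k) = -2*⅕ = -⅖)
B(X) = -4
I(L, 2) + (4*j + 6)*B(1) = -⅖ + (4*22 + 6)*(-4) = -⅖ + (88 + 6)*(-4) = -⅖ + 94*(-4) = -⅖ - 376 = -1882/5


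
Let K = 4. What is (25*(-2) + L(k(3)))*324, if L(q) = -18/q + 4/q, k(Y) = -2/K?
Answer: -7128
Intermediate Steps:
k(Y) = -½ (k(Y) = -2/4 = -2*¼ = -½)
L(q) = -14/q
(25*(-2) + L(k(3)))*324 = (25*(-2) - 14/(-½))*324 = (-50 - 14*(-2))*324 = (-50 + 28)*324 = -22*324 = -7128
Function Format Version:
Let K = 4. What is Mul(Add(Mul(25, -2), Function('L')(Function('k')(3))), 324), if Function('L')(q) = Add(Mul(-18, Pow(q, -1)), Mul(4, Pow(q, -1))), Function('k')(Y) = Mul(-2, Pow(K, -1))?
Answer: -7128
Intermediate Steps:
Function('k')(Y) = Rational(-1, 2) (Function('k')(Y) = Mul(-2, Pow(4, -1)) = Mul(-2, Rational(1, 4)) = Rational(-1, 2))
Function('L')(q) = Mul(-14, Pow(q, -1))
Mul(Add(Mul(25, -2), Function('L')(Function('k')(3))), 324) = Mul(Add(Mul(25, -2), Mul(-14, Pow(Rational(-1, 2), -1))), 324) = Mul(Add(-50, Mul(-14, -2)), 324) = Mul(Add(-50, 28), 324) = Mul(-22, 324) = -7128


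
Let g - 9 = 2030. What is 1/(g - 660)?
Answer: 1/1379 ≈ 0.00072516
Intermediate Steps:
g = 2039 (g = 9 + 2030 = 2039)
1/(g - 660) = 1/(2039 - 660) = 1/1379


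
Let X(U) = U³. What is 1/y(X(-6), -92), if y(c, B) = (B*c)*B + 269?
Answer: -1/1827955 ≈ -5.4706e-7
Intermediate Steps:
y(c, B) = 269 + c*B² (y(c, B) = c*B² + 269 = 269 + c*B²)
1/y(X(-6), -92) = 1/(269 + (-6)³*(-92)²) = 1/(269 - 216*8464) = 1/(269 - 1828224) = 1/(-1827955) = -1/1827955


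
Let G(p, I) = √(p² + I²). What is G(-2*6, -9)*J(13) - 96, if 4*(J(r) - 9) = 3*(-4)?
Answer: -6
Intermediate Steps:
G(p, I) = √(I² + p²)
J(r) = 6 (J(r) = 9 + (3*(-4))/4 = 9 + (¼)*(-12) = 9 - 3 = 6)
G(-2*6, -9)*J(13) - 96 = √((-9)² + (-2*6)²)*6 - 96 = √(81 + (-12)²)*6 - 96 = √(81 + 144)*6 - 96 = √225*6 - 96 = 15*6 - 96 = 90 - 96 = -6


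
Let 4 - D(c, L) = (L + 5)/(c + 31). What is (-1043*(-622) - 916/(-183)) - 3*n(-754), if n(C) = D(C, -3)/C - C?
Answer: 10749063702017/16626831 ≈ 6.4649e+5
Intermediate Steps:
D(c, L) = 4 - (5 + L)/(31 + c) (D(c, L) = 4 - (L + 5)/(c + 31) = 4 - (5 + L)/(31 + c))
n(C) = -C + (122 + 4*C)/(C*(31 + C)) (n(C) = ((119 - 1*(-3) + 4*C)/(31 + C))/C - C = ((119 + 3 + 4*C)/(31 + C))/C - C = ((122 + 4*C)/(31 + C))/C - C = (122 + 4*C)/(C*(31 + C)) - C = -C + (122 + 4*C)/(C*(31 + C)))
(-1043*(-622) - 916/(-183)) - 3*n(-754) = (-1043*(-622) - 916/(-183)) - 3*(122 + 4*(-754) - 1*(-754)**2*(31 - 754))/((-754)*(31 - 754)) = (648746 - 916*(-1/183)) - 3*(-1/754*(122 - 3016 - 1*568516*(-723))/(-723)) = (648746 + 916/183) - 3*(-1/754*(-1/723)*(122 - 3016 + 411037068)) = 118721434/183 - 3*(-1/754*(-1/723)*411034174) = 118721434/183 - 3*205517087/272571 = 118721434/183 - 1*205517087/90857 = 118721434/183 - 205517087/90857 = 10749063702017/16626831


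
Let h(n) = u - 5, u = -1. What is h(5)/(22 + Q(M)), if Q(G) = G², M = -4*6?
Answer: -3/299 ≈ -0.010033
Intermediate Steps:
h(n) = -6 (h(n) = -1 - 5 = -6)
M = -24
h(5)/(22 + Q(M)) = -6/(22 + (-24)²) = -6/(22 + 576) = -6/598 = (1/598)*(-6) = -3/299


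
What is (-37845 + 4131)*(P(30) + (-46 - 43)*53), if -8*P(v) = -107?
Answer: 634312053/4 ≈ 1.5858e+8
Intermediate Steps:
P(v) = 107/8 (P(v) = -⅛*(-107) = 107/8)
(-37845 + 4131)*(P(30) + (-46 - 43)*53) = (-37845 + 4131)*(107/8 + (-46 - 43)*53) = -33714*(107/8 - 89*53) = -33714*(107/8 - 4717) = -33714*(-37629/8) = 634312053/4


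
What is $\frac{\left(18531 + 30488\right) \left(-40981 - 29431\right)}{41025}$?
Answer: $- \frac{3451525828}{41025} \approx -84132.0$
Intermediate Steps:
$\frac{\left(18531 + 30488\right) \left(-40981 - 29431\right)}{41025} = 49019 \left(-70412\right) \frac{1}{41025} = \left(-3451525828\right) \frac{1}{41025} = - \frac{3451525828}{41025}$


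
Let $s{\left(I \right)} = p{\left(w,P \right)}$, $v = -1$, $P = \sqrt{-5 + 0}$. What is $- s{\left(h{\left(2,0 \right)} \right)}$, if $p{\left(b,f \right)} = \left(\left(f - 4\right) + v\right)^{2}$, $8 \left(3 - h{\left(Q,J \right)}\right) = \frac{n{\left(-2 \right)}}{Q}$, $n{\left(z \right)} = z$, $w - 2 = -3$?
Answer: $-20 + 10 i \sqrt{5} \approx -20.0 + 22.361 i$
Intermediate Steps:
$w = -1$ ($w = 2 - 3 = -1$)
$P = i \sqrt{5}$ ($P = \sqrt{-5} = i \sqrt{5} \approx 2.2361 i$)
$h{\left(Q,J \right)} = 3 + \frac{1}{4 Q}$ ($h{\left(Q,J \right)} = 3 - \frac{\left(-2\right) \frac{1}{Q}}{8} = 3 + \frac{1}{4 Q}$)
$p{\left(b,f \right)} = \left(-5 + f\right)^{2}$ ($p{\left(b,f \right)} = \left(\left(f - 4\right) - 1\right)^{2} = \left(\left(-4 + f\right) - 1\right)^{2} = \left(-5 + f\right)^{2}$)
$s{\left(I \right)} = \left(-5 + i \sqrt{5}\right)^{2}$
$- s{\left(h{\left(2,0 \right)} \right)} = - \left(5 - i \sqrt{5}\right)^{2}$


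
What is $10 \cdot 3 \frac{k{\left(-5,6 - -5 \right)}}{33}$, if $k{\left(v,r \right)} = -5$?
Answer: $- \frac{50}{11} \approx -4.5455$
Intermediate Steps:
$10 \cdot 3 \frac{k{\left(-5,6 - -5 \right)}}{33} = 10 \cdot 3 \left(- \frac{5}{33}\right) = 30 \left(\left(-5\right) \frac{1}{33}\right) = 30 \left(- \frac{5}{33}\right) = - \frac{50}{11}$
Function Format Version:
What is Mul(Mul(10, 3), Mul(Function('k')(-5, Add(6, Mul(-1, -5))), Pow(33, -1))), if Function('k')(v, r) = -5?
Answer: Rational(-50, 11) ≈ -4.5455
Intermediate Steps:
Mul(Mul(10, 3), Mul(Function('k')(-5, Add(6, Mul(-1, -5))), Pow(33, -1))) = Mul(Mul(10, 3), Mul(-5, Pow(33, -1))) = Mul(30, Mul(-5, Rational(1, 33))) = Mul(30, Rational(-5, 33)) = Rational(-50, 11)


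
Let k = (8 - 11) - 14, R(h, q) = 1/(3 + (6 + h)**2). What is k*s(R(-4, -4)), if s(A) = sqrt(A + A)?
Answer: -17*sqrt(14)/7 ≈ -9.0869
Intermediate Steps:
k = -17 (k = -3 - 14 = -17)
s(A) = sqrt(2)*sqrt(A) (s(A) = sqrt(2*A) = sqrt(2)*sqrt(A))
k*s(R(-4, -4)) = -17*sqrt(2)*sqrt(1/(3 + (6 - 4)**2)) = -17*sqrt(2)*sqrt(1/(3 + 2**2)) = -17*sqrt(2)*sqrt(1/(3 + 4)) = -17*sqrt(2)*sqrt(1/7) = -17*sqrt(2)*sqrt(7)/7 = -17*sqrt(14)/7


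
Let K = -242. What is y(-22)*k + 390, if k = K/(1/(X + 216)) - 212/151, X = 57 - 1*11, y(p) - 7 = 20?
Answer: -258444942/151 ≈ -1.7116e+6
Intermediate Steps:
y(p) = 27 (y(p) = 7 + 20 = 27)
X = 46 (X = 57 - 11 = 46)
k = -9574216/151 (k = -242/(1/(46 + 216)) - 212/151 = -242/(1/262) - 212*1/151 = -242/1/262 - 212/151 = -242*262 - 212/151 = -63404 - 212/151 = -9574216/151 ≈ -63405.)
y(-22)*k + 390 = 27*(-9574216/151) + 390 = -258503832/151 + 390 = -258444942/151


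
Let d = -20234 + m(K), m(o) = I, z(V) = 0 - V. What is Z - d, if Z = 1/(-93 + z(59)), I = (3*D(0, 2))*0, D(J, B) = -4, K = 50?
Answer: 3075567/152 ≈ 20234.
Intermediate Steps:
I = 0 (I = (3*(-4))*0 = -12*0 = 0)
z(V) = -V
Z = -1/152 (Z = 1/(-93 - 1*59) = 1/(-93 - 59) = 1/(-152) = -1/152 ≈ -0.0065789)
m(o) = 0
d = -20234 (d = -20234 + 0 = -20234)
Z - d = -1/152 - 1*(-20234) = -1/152 + 20234 = 3075567/152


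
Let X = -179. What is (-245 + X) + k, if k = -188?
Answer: -612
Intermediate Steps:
(-245 + X) + k = (-245 - 179) - 188 = -424 - 188 = -612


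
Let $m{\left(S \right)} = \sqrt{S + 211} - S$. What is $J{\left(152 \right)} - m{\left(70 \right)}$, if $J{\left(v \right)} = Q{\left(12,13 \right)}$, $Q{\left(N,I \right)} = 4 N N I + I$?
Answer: $7571 - \sqrt{281} \approx 7554.2$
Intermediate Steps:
$Q{\left(N,I \right)} = I + 4 I N^{2}$ ($Q{\left(N,I \right)} = 4 N^{2} I + I = 4 I N^{2} + I = I + 4 I N^{2}$)
$J{\left(v \right)} = 7501$ ($J{\left(v \right)} = 13 \left(1 + 4 \cdot 12^{2}\right) = 13 \left(1 + 4 \cdot 144\right) = 13 \left(1 + 576\right) = 13 \cdot 577 = 7501$)
$m{\left(S \right)} = \sqrt{211 + S} - S$
$J{\left(152 \right)} - m{\left(70 \right)} = 7501 - \left(\sqrt{211 + 70} - 70\right) = 7501 - \left(\sqrt{281} - 70\right) = 7501 - \left(-70 + \sqrt{281}\right) = 7501 + \left(70 - \sqrt{281}\right) = 7571 - \sqrt{281}$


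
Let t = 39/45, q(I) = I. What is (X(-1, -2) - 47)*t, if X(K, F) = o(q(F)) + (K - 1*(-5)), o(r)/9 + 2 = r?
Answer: -1027/15 ≈ -68.467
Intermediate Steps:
o(r) = -18 + 9*r
X(K, F) = -13 + K + 9*F (X(K, F) = (-18 + 9*F) + (K - 1*(-5)) = (-18 + 9*F) + (K + 5) = (-18 + 9*F) + (5 + K) = -13 + K + 9*F)
t = 13/15 (t = 39*(1/45) = 13/15 ≈ 0.86667)
(X(-1, -2) - 47)*t = ((-13 - 1 + 9*(-2)) - 47)*(13/15) = ((-13 - 1 - 18) - 47)*(13/15) = (-32 - 47)*(13/15) = -79*13/15 = -1027/15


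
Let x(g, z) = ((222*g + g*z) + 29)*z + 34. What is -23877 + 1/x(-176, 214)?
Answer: -391947258529/16415264 ≈ -23877.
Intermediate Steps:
x(g, z) = 34 + z*(29 + 222*g + g*z) (x(g, z) = (29 + 222*g + g*z)*z + 34 = z*(29 + 222*g + g*z) + 34 = 34 + z*(29 + 222*g + g*z))
-23877 + 1/x(-176, 214) = -23877 + 1/(34 + 29*214 - 176*214**2 + 222*(-176)*214) = -23877 + 1/(34 + 6206 - 176*45796 - 8361408) = -23877 + 1/(34 + 6206 - 8060096 - 8361408) = -23877 + 1/(-16415264) = -23877 - 1/16415264 = -391947258529/16415264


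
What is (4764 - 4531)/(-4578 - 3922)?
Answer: -233/8500 ≈ -0.027412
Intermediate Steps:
(4764 - 4531)/(-4578 - 3922) = 233/(-8500) = 233*(-1/8500) = -233/8500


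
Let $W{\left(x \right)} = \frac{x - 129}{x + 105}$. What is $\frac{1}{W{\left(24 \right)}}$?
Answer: $- \frac{43}{35} \approx -1.2286$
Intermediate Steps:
$W{\left(x \right)} = \frac{-129 + x}{105 + x}$
$\frac{1}{W{\left(24 \right)}} = \frac{1}{\frac{1}{105 + 24} \left(-129 + 24\right)} = \frac{1}{\frac{1}{129} \left(-105\right)} = \frac{1}{- \frac{35}{43}} = - \frac{43}{35}$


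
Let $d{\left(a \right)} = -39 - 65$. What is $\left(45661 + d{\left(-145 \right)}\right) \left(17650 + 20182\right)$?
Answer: $1723512424$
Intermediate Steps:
$d{\left(a \right)} = -104$ ($d{\left(a \right)} = -39 - 65 = -104$)
$\left(45661 + d{\left(-145 \right)}\right) \left(17650 + 20182\right) = \left(45661 - 104\right) \left(17650 + 20182\right) = 45557 \cdot 37832 = 1723512424$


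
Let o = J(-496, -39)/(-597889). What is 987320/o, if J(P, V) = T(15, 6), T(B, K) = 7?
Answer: -590307767480/7 ≈ -8.4330e+10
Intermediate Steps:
J(P, V) = 7
o = -7/597889 (o = 7/(-597889) = 7*(-1/597889) = -7/597889 ≈ -1.1708e-5)
987320/o = 987320/(-7/597889) = 987320*(-597889/7) = -590307767480/7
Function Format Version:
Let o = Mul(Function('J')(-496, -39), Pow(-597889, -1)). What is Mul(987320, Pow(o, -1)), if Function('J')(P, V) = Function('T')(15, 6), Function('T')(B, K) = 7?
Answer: Rational(-590307767480, 7) ≈ -8.4330e+10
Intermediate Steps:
Function('J')(P, V) = 7
o = Rational(-7, 597889) (o = Mul(7, Pow(-597889, -1)) = Mul(7, Rational(-1, 597889)) = Rational(-7, 597889) ≈ -1.1708e-5)
Mul(987320, Pow(o, -1)) = Mul(987320, Pow(Rational(-7, 597889), -1)) = Mul(987320, Rational(-597889, 7)) = Rational(-590307767480, 7)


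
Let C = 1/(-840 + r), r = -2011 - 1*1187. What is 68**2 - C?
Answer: 18671713/4038 ≈ 4624.0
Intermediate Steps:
r = -3198 (r = -2011 - 1187 = -3198)
C = -1/4038 (C = 1/(-840 - 3198) = 1/(-4038) = -1/4038 ≈ -0.00024765)
68**2 - C = 68**2 - 1*(-1/4038) = 4624 + 1/4038 = 18671713/4038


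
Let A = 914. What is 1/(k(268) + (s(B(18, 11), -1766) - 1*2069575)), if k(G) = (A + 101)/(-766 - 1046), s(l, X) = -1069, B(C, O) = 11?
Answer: -1812/3752007943 ≈ -4.8294e-7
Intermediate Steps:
k(G) = -1015/1812 (k(G) = (914 + 101)/(-766 - 1046) = 1015/(-1812) = 1015*(-1/1812) = -1015/1812)
1/(k(268) + (s(B(18, 11), -1766) - 1*2069575)) = 1/(-1015/1812 + (-1069 - 1*2069575)) = 1/(-1015/1812 + (-1069 - 2069575)) = 1/(-1015/1812 - 2070644) = 1/(-3752007943/1812) = -1812/3752007943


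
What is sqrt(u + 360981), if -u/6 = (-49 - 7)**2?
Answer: sqrt(342165) ≈ 584.95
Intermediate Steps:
u = -18816 (u = -6*(-49 - 7)**2 = -6*(-56)**2 = -6*3136 = -18816)
sqrt(u + 360981) = sqrt(-18816 + 360981) = sqrt(342165)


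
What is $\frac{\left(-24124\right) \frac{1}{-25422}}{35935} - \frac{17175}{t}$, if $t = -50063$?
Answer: $\frac{7845624917281}{22867265746455} \approx 0.34309$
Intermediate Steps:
$\frac{\left(-24124\right) \frac{1}{-25422}}{35935} - \frac{17175}{t} = \frac{\left(-24124\right) \frac{1}{-25422}}{35935} - \frac{17175}{-50063} = \left(-24124\right) \left(- \frac{1}{25422}\right) \frac{1}{35935} - - \frac{17175}{50063} = \frac{12062}{12711} \cdot \frac{1}{35935} + \frac{17175}{50063} = \frac{12062}{456769785} + \frac{17175}{50063} = \frac{7845624917281}{22867265746455}$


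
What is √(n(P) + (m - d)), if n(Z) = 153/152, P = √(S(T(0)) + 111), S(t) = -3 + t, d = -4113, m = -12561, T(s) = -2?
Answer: I*√48789834/76 ≈ 91.907*I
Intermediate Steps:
P = √106 (P = √((-3 - 2) + 111) = √(-5 + 111) = √106 ≈ 10.296)
n(Z) = 153/152 (n(Z) = 153*(1/152) = 153/152)
√(n(P) + (m - d)) = √(153/152 + (-12561 - 1*(-4113))) = √(153/152 + (-12561 + 4113)) = √(153/152 - 8448) = √(-1283943/152) = I*√48789834/76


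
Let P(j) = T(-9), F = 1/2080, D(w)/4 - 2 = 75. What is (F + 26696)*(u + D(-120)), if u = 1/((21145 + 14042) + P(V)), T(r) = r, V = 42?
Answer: 3646258826005/443456 ≈ 8.2224e+6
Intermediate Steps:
D(w) = 308 (D(w) = 8 + 4*75 = 8 + 300 = 308)
F = 1/2080 ≈ 0.00048077
P(j) = -9
u = 1/35178 (u = 1/((21145 + 14042) - 9) = 1/(35187 - 9) = 1/35178 ≈ 2.8427e-5)
(F + 26696)*(u + D(-120)) = (1/2080 + 26696)*(1/35178 + 308) = (55527681/2080)*(10834825/35178) = 3646258826005/443456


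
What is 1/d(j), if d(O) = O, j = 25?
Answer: 1/25 ≈ 0.040000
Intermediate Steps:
1/d(j) = 1/25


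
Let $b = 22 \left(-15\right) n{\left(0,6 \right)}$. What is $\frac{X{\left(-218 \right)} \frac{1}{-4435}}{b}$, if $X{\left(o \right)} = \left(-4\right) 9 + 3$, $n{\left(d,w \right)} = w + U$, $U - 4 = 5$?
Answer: $- \frac{1}{665250} \approx -1.5032 \cdot 10^{-6}$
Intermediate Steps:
$U = 9$ ($U = 4 + 5 = 9$)
$n{\left(d,w \right)} = 9 + w$ ($n{\left(d,w \right)} = w + 9 = 9 + w$)
$X{\left(o \right)} = -33$ ($X{\left(o \right)} = -36 + 3 = -33$)
$b = -4950$ ($b = 22 \left(-15\right) \left(9 + 6\right) = \left(-330\right) 15 = -4950$)
$\frac{X{\left(-218 \right)} \frac{1}{-4435}}{b} = \frac{\left(-33\right) \frac{1}{-4435}}{-4950} = \left(-33\right) \left(- \frac{1}{4435}\right) \left(- \frac{1}{4950}\right) = \frac{33}{4435} \left(- \frac{1}{4950}\right) = - \frac{1}{665250}$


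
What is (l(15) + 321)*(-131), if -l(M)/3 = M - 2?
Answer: -36942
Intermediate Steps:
l(M) = 6 - 3*M (l(M) = -3*(M - 2) = -3*(-2 + M) = 6 - 3*M)
(l(15) + 321)*(-131) = ((6 - 3*15) + 321)*(-131) = ((6 - 45) + 321)*(-131) = (-39 + 321)*(-131) = 282*(-131) = -36942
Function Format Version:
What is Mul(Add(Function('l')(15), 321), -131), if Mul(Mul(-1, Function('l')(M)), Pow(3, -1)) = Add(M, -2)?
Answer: -36942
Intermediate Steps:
Function('l')(M) = Add(6, Mul(-3, M)) (Function('l')(M) = Mul(-3, Add(M, -2)) = Mul(-3, Add(-2, M)) = Add(6, Mul(-3, M)))
Mul(Add(Function('l')(15), 321), -131) = Mul(Add(Add(6, Mul(-3, 15)), 321), -131) = Mul(Add(Add(6, -45), 321), -131) = Mul(Add(-39, 321), -131) = Mul(282, -131) = -36942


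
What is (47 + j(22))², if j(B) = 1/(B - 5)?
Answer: 640000/289 ≈ 2214.5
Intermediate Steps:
j(B) = 1/(-5 + B)
(47 + j(22))² = (47 + 1/(-5 + 22))² = (47 + 1/17)² = (800/17)² = 640000/289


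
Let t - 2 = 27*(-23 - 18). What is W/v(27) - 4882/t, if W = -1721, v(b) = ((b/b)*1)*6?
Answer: -1872413/6630 ≈ -282.42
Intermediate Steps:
v(b) = 6 (v(b) = (1*1)*6 = 1*6 = 6)
t = -1105 (t = 2 + 27*(-23 - 18) = 2 + 27*(-41) = 2 - 1107 = -1105)
W/v(27) - 4882/t = -1721/6 - 4882/(-1105) = -1721*⅙ - 4882*(-1/1105) = -1721/6 + 4882/1105 = -1872413/6630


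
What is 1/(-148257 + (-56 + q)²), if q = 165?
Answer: -1/136376 ≈ -7.3327e-6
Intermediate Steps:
1/(-148257 + (-56 + q)²) = 1/(-148257 + (-56 + 165)²) = 1/(-148257 + 109²) = 1/(-148257 + 11881) = 1/(-136376) = -1/136376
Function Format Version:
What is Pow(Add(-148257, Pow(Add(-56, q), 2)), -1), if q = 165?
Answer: Rational(-1, 136376) ≈ -7.3327e-6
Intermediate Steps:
Pow(Add(-148257, Pow(Add(-56, q), 2)), -1) = Pow(Add(-148257, Pow(Add(-56, 165), 2)), -1) = Pow(Add(-148257, Pow(109, 2)), -1) = Pow(Add(-148257, 11881), -1) = Pow(-136376, -1) = Rational(-1, 136376)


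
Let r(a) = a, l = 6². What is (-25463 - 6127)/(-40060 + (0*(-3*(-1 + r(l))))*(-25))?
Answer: 3159/4006 ≈ 0.78857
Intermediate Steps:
l = 36
(-25463 - 6127)/(-40060 + (0*(-3*(-1 + r(l))))*(-25)) = (-25463 - 6127)/(-40060 + (0*(-3*(-1 + 36)))*(-25)) = -31590/(-40060 + (0*(-3*35))*(-25)) = -31590/(-40060 + (0*(-105))*(-25)) = -31590/(-40060 + 0*(-25)) = -31590/(-40060 + 0) = -31590/(-40060) = -31590*(-1/40060) = 3159/4006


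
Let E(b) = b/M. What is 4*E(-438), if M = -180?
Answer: 146/15 ≈ 9.7333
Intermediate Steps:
E(b) = -b/180 (E(b) = b/(-180) = b*(-1/180) = -b/180)
4*E(-438) = 4*(-1/180*(-438)) = 4*(73/30) = 146/15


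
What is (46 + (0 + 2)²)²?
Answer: 2500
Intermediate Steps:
(46 + (0 + 2)²)² = (46 + 2²)² = (46 + 4)² = 50² = 2500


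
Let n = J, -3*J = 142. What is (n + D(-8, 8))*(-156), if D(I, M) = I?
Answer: 8632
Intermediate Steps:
J = -142/3 (J = -⅓*142 = -142/3 ≈ -47.333)
n = -142/3 ≈ -47.333
(n + D(-8, 8))*(-156) = (-142/3 - 8)*(-156) = -166/3*(-156) = 8632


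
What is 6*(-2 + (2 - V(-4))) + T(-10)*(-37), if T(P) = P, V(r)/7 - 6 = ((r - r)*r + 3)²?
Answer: -260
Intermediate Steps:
V(r) = 105 (V(r) = 42 + 7*((r - r)*r + 3)² = 42 + 7*(0*r + 3)² = 42 + 7*(0 + 3)² = 42 + 7*3² = 42 + 7*9 = 42 + 63 = 105)
6*(-2 + (2 - V(-4))) + T(-10)*(-37) = 6*(-2 + (2 - 1*105)) - 10*(-37) = 6*(-2 + (2 - 105)) + 370 = 6*(-2 - 103) + 370 = 6*(-105) + 370 = -630 + 370 = -260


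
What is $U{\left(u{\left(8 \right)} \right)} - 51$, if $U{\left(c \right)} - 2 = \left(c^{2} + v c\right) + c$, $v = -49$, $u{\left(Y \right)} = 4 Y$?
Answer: $-561$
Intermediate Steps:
$U{\left(c \right)} = 2 + c^{2} - 48 c$ ($U{\left(c \right)} = 2 + \left(\left(c^{2} - 49 c\right) + c\right) = 2 + \left(c^{2} - 48 c\right) = 2 + c^{2} - 48 c$)
$U{\left(u{\left(8 \right)} \right)} - 51 = \left(2 + \left(4 \cdot 8\right)^{2} - 48 \cdot 4 \cdot 8\right) - 51 = \left(2 + 32^{2} - 1536\right) + \left(-942 + 891\right) = \left(2 + 1024 - 1536\right) - 51 = -510 - 51 = -561$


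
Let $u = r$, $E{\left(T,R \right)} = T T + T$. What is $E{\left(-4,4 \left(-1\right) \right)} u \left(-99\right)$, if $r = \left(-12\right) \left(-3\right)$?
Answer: $-42768$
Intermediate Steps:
$r = 36$
$E{\left(T,R \right)} = T + T^{2}$ ($E{\left(T,R \right)} = T^{2} + T = T + T^{2}$)
$u = 36$
$E{\left(-4,4 \left(-1\right) \right)} u \left(-99\right) = - 4 \left(1 - 4\right) 36 \left(-99\right) = \left(-4\right) \left(-3\right) 36 \left(-99\right) = 12 \cdot 36 \left(-99\right) = 432 \left(-99\right) = -42768$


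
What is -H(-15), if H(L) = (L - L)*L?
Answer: 0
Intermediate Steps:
H(L) = 0 (H(L) = 0*L = 0)
-H(-15) = -1*0 = 0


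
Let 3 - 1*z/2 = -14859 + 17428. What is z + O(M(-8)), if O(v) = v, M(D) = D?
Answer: -5140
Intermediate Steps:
z = -5132 (z = 6 - 2*(-14859 + 17428) = 6 - 2*2569 = 6 - 5138 = -5132)
z + O(M(-8)) = -5132 - 8 = -5140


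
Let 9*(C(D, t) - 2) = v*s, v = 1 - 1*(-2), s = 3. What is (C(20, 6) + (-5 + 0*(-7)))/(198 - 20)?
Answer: -1/89 ≈ -0.011236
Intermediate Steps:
v = 3 (v = 1 + 2 = 3)
C(D, t) = 3 (C(D, t) = 2 + (3*3)/9 = 2 + (⅑)*9 = 2 + 1 = 3)
(C(20, 6) + (-5 + 0*(-7)))/(198 - 20) = (3 + (-5 + 0*(-7)))/(198 - 20) = (3 + (-5 + 0))/178 = (3 - 5)*(1/178) = -2*1/178 = -1/89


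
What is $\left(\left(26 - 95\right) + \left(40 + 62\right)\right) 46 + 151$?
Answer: $1669$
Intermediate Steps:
$\left(\left(26 - 95\right) + \left(40 + 62\right)\right) 46 + 151 = \left(-69 + 102\right) 46 + 151 = 33 \cdot 46 + 151 = 1518 + 151 = 1669$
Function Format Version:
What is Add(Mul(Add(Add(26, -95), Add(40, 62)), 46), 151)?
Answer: 1669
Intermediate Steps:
Add(Mul(Add(Add(26, -95), Add(40, 62)), 46), 151) = Add(Mul(Add(-69, 102), 46), 151) = Add(Mul(33, 46), 151) = Add(1518, 151) = 1669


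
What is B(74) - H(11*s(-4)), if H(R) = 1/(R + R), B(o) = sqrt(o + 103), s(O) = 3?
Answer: -1/66 + sqrt(177) ≈ 13.289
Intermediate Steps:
B(o) = sqrt(103 + o)
H(R) = 1/(2*R)
B(74) - H(11*s(-4)) = sqrt(103 + 74) - 1/(2*(11*3)) = sqrt(177) - 1/(2*33) = sqrt(177) - 1*1/66 = sqrt(177) - 1/66 = -1/66 + sqrt(177)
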